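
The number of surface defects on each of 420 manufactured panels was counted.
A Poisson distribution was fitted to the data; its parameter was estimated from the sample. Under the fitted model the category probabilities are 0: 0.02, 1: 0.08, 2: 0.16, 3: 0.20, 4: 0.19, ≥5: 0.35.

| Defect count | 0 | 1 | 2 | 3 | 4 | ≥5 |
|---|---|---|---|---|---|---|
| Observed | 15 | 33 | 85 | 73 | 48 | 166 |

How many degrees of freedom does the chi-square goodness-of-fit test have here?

4

There are k = 6 categories and 1 parameter estimated from the data, so df = 6 − 1 − 1 = 4.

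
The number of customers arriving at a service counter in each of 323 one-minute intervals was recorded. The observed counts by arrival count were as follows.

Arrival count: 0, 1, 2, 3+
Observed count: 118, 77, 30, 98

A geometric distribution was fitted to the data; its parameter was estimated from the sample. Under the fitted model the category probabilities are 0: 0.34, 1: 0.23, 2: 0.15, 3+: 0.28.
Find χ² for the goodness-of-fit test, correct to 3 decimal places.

Expected counts E_i = n·p_i: 323×0.34 = 109.82, 323×0.23 = 74.29, 323×0.15 = 48.45, 323×0.28 = 90.44.
cat         O        E   (O−E)²/E
0         118   109.82     0.6093
1          77    74.29     0.0989
2          30    48.45     7.0259
3+         98    90.44     0.6320
Sum = 8.366

8.366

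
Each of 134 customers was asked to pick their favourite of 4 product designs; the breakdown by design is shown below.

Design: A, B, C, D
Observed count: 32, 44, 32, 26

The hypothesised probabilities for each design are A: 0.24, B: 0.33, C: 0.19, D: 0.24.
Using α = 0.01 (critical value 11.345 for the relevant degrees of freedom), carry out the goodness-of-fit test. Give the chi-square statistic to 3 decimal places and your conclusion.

Expected counts E_i = n·p_i: 134×0.24 = 32.16, 134×0.33 = 44.22, 134×0.19 = 25.46, 134×0.24 = 32.16.
χ² = (32−32.16)²/32.16 + (44−44.22)²/44.22 + (32−25.46)²/25.46 + (26−32.16)²/32.16
   = 0.0008 + 0.0011 + 1.6800 + 1.1799
Sum = 2.862
df = 3. Since 2.862 < 11.345, we do not reject H₀.

2.862; do not reject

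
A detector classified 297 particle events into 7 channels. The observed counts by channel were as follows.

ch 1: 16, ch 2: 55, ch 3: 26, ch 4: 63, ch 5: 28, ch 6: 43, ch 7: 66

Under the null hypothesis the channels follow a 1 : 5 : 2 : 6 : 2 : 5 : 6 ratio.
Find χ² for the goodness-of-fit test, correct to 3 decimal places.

7.391

Ratio total = 27. Expected counts: 297×1/27 = 11, 297×5/27 = 55, 297×2/27 = 22, 297×6/27 = 66, 297×2/27 = 22, 297×5/27 = 55, 297×6/27 = 66.
ch 1: (16 − 11)²/11 = 25/11 = 2.2727
ch 2: (55 − 55)²/55 = 0/55 = 0.0000
ch 3: (26 − 22)²/22 = 16/22 = 0.7273
ch 4: (63 − 66)²/66 = 9/66 = 0.1364
ch 5: (28 − 22)²/22 = 36/22 = 1.6364
ch 6: (43 − 55)²/55 = 144/55 = 2.6182
ch 7: (66 − 66)²/66 = 0/66 = 0.0000
Sum = 7.391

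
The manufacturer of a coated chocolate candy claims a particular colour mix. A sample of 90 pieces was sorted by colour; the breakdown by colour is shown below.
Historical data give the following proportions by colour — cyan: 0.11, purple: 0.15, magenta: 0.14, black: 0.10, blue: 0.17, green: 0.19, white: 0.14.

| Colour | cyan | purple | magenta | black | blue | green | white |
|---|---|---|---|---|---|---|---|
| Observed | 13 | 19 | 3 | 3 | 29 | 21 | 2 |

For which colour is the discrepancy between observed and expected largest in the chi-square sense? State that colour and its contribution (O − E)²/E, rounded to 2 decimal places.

blue, 12.27

Expected counts E_i = n·p_i: 90×0.11 = 9.9, 90×0.15 = 13.5, 90×0.14 = 12.6, 90×0.10 = 9, 90×0.17 = 15.3, 90×0.19 = 17.1, 90×0.14 = 12.6.
cat          O        E   (O−E)²/E
cyan        13      9.9      0.971
purple      19     13.5      2.241
magenta      3     12.6      7.314
black        3        9      4.000
blue        29     15.3     12.267
green       21     17.1      0.889
white        2     12.6      8.917
The largest term is for blue: 12.27.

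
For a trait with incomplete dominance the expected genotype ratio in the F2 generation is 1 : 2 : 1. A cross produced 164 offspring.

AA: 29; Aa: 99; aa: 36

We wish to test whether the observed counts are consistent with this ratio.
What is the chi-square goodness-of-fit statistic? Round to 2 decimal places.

7.65

Ratio total = 4. Expected counts: 164×1/4 = 41, 164×2/4 = 82, 164×1/4 = 41.
χ² = (29−41)²/41 + (99−82)²/82 + (36−41)²/41
   = 3.512 + 3.524 + 0.610
Sum = 7.65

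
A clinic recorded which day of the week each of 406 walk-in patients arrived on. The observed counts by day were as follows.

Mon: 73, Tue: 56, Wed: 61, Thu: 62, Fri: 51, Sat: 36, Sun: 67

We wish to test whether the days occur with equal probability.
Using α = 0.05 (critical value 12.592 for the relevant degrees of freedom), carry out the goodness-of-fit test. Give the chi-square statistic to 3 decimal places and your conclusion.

14.966; reject

Under H₀ each category has probability 1/7, so each expected count is 406/7 = 58.
Mon: (73 − 58)²/58 = 225/58 = 3.8793
Tue: (56 − 58)²/58 = 4/58 = 0.0690
Wed: (61 − 58)²/58 = 9/58 = 0.1552
Thu: (62 − 58)²/58 = 16/58 = 0.2759
Fri: (51 − 58)²/58 = 49/58 = 0.8448
Sat: (36 − 58)²/58 = 484/58 = 8.3448
Sun: (67 − 58)²/58 = 81/58 = 1.3966
Sum = 14.966
df = 6. Since 14.966 > 12.592, we reject H₀.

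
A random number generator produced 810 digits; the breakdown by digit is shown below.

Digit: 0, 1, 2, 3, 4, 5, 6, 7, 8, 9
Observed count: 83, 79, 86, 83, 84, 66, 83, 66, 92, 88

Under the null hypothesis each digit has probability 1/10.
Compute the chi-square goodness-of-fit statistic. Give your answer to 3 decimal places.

8.272

Under H₀ each category has probability 1/10, so each expected count is 810/10 = 81.
χ² = (83−81)²/81 + (79−81)²/81 + (86−81)²/81 + (83−81)²/81 + (84−81)²/81 + (66−81)²/81 + (83−81)²/81 + (66−81)²/81 + (92−81)²/81 + (88−81)²/81
   = 0.0494 + 0.0494 + 0.3086 + 0.0494 + 0.1111 + 2.7778 + 0.0494 + 2.7778 + 1.4938 + 0.6049
Sum = 8.272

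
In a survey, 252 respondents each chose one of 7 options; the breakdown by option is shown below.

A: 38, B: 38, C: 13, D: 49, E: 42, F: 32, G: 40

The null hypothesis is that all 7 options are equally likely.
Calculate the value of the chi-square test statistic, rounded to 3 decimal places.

Under H₀ each category has probability 1/7, so each expected count is 252/7 = 36.
χ² = (38−36)²/36 + (38−36)²/36 + (13−36)²/36 + (49−36)²/36 + (42−36)²/36 + (32−36)²/36 + (40−36)²/36
   = 0.1111 + 0.1111 + 14.6944 + 4.6944 + 1.0000 + 0.4444 + 0.4444
Sum = 21.500

21.500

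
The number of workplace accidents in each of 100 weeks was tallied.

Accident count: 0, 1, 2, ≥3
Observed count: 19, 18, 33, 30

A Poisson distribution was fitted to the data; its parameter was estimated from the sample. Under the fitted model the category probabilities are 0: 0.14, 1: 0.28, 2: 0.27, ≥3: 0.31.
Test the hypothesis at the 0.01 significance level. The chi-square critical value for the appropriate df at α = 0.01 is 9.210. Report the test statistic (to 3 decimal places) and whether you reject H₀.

Expected counts E_i = n·p_i: 100×0.14 = 14, 100×0.28 = 28, 100×0.27 = 27, 100×0.31 = 31.
0: (19 − 14)²/14 = 25/14 = 1.7857
1: (18 − 28)²/28 = 100/28 = 3.5714
2: (33 − 27)²/27 = 36/27 = 1.3333
≥3: (30 − 31)²/31 = 1/31 = 0.0323
Sum = 6.723
df = 2. Since 6.723 < 9.210, we do not reject H₀.

6.723; do not reject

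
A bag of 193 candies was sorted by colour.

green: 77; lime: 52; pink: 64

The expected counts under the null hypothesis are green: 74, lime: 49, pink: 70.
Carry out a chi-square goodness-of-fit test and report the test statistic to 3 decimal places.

cat         O        E   (O−E)²/E
green      77       74     0.1216
lime       52       49     0.1837
pink       64       70     0.5143
Sum = 0.820

0.820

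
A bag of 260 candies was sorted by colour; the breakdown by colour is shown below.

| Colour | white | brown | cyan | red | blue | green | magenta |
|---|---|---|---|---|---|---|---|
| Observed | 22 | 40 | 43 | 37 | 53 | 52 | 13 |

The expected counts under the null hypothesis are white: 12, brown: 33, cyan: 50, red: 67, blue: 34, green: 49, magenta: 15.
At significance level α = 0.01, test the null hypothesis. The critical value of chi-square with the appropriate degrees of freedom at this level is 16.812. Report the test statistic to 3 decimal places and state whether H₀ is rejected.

35.299; reject

cat          O        E   (O−E)²/E
white       22       12     8.3333
brown       40       33     1.4848
cyan        43       50     0.9800
red         37       67    13.4328
blue        53       34    10.6176
green       52       49     0.1837
magenta     13       15     0.2667
Sum = 35.299
df = 6. Since 35.299 > 16.812, we reject H₀.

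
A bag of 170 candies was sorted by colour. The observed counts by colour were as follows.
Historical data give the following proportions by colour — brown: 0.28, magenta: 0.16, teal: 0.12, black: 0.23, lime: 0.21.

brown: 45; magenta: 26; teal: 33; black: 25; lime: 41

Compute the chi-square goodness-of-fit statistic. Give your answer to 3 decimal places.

13.849

Expected counts E_i = n·p_i: 170×0.28 = 47.6, 170×0.16 = 27.2, 170×0.12 = 20.4, 170×0.23 = 39.1, 170×0.21 = 35.7.
brown: (45 − 47.6)²/47.6 = 6.76/47.6 = 0.1420
magenta: (26 − 27.2)²/27.2 = 1.44/27.2 = 0.0529
teal: (33 − 20.4)²/20.4 = 158.76/20.4 = 7.7824
black: (25 − 39.1)²/39.1 = 198.81/39.1 = 5.0847
lime: (41 − 35.7)²/35.7 = 28.09/35.7 = 0.7868
Sum = 13.849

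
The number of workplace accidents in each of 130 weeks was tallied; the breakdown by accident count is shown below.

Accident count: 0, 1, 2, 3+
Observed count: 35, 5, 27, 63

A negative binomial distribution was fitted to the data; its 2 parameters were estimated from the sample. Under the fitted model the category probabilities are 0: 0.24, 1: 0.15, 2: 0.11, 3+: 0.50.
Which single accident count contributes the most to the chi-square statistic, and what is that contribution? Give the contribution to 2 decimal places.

Expected counts E_i = n·p_i: 130×0.24 = 31.2, 130×0.15 = 19.5, 130×0.11 = 14.3, 130×0.50 = 65.
0: (35 − 31.2)²/31.2 = 14.44/31.2 = 0.463
1: (5 − 19.5)²/19.5 = 210.25/19.5 = 10.782
2: (27 − 14.3)²/14.3 = 161.29/14.3 = 11.279
3+: (63 − 65)²/65 = 4/65 = 0.062
The largest term is for 2: 11.28.

2, 11.28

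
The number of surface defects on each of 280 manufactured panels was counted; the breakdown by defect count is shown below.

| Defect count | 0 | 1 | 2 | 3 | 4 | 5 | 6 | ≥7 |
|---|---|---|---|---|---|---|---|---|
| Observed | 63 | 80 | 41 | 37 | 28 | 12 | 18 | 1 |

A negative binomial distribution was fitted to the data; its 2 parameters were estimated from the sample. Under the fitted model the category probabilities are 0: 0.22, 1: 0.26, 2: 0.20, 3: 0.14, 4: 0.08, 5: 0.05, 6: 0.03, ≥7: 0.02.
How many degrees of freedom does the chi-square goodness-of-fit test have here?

5

There are k = 8 categories and 2 parameters estimated from the data, so df = 8 − 1 − 2 = 5.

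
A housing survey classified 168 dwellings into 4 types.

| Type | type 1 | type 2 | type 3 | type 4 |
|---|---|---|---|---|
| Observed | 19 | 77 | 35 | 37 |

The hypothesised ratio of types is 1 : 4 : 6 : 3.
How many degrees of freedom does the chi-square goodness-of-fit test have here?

3

There are k = 4 categories and no parameters were estimated from the data, so df = 4 − 1 = 3.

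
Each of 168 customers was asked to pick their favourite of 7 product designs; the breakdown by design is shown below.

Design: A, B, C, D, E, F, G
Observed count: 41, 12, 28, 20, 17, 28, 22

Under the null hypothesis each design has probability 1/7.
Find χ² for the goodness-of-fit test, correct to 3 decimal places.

Under H₀ each category has probability 1/7, so each expected count is 168/7 = 24.
χ² = (41−24)²/24 + (12−24)²/24 + (28−24)²/24 + (20−24)²/24 + (17−24)²/24 + (28−24)²/24 + (22−24)²/24
   = 12.0417 + 6.0000 + 0.6667 + 0.6667 + 2.0417 + 0.6667 + 0.1667
Sum = 22.250

22.250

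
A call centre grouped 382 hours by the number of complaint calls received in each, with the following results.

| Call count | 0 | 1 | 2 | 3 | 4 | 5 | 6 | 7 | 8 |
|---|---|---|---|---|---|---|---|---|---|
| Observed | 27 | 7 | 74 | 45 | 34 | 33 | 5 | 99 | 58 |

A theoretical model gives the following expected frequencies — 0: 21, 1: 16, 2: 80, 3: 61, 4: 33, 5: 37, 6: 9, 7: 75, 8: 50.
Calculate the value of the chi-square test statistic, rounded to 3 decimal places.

χ² = (27−21)²/21 + (7−16)²/16 + (74−80)²/80 + (45−61)²/61 + (34−33)²/33 + (33−37)²/37 + (5−9)²/9 + (99−75)²/75 + (58−50)²/50
   = 1.7143 + 5.0625 + 0.4500 + 4.1967 + 0.0303 + 0.4324 + 1.7778 + 7.6800 + 1.2800
Sum = 22.624

22.624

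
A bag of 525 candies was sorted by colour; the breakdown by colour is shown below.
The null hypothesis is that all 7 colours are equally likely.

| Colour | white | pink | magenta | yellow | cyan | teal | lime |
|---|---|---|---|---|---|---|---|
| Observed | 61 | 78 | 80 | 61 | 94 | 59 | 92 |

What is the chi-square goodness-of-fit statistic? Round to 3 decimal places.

17.760

Expected count for each of the 7 categories: 525/7 = 75.
cat          O        E   (O−E)²/E
white       61       75     2.6133
pink        78       75     0.1200
magenta     80       75     0.3333
yellow      61       75     2.6133
cyan        94       75     4.8133
teal        59       75     3.4133
lime        92       75     3.8533
Sum = 17.760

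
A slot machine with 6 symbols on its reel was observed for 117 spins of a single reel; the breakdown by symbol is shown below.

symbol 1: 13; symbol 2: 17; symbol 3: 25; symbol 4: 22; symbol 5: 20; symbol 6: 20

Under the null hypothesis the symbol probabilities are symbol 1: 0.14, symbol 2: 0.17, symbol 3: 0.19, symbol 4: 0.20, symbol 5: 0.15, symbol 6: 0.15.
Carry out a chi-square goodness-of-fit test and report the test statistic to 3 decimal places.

2.230

Expected counts E_i = n·p_i: 117×0.14 = 16.38, 117×0.17 = 19.89, 117×0.19 = 22.23, 117×0.20 = 23.4, 117×0.15 = 17.55, 117×0.15 = 17.55.
χ² = (13−16.38)²/16.38 + (17−19.89)²/19.89 + (25−22.23)²/22.23 + (22−23.4)²/23.4 + (20−17.55)²/17.55 + (20−17.55)²/17.55
   = 0.6975 + 0.4199 + 0.3452 + 0.0838 + 0.3420 + 0.3420
Sum = 2.230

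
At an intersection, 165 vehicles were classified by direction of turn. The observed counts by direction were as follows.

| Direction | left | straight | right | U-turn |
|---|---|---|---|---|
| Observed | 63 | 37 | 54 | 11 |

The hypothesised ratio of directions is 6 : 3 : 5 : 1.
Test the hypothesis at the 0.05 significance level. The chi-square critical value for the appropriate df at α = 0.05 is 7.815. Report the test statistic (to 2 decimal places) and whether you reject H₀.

Ratio total = 15. Expected counts: 165×6/15 = 66, 165×3/15 = 33, 165×5/15 = 55, 165×1/15 = 11.
cat           O        E   (O−E)²/E
left         63       66      0.136
straight     37       33      0.485
right        54       55      0.018
U-turn       11       11      0.000
Sum = 0.64
df = 3. Since 0.64 < 7.815, we do not reject H₀.

0.64; do not reject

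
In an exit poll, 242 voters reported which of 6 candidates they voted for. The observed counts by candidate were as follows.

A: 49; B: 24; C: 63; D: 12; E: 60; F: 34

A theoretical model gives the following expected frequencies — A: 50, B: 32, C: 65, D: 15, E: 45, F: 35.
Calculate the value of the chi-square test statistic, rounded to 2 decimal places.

A: (49 − 50)²/50 = 1/50 = 0.020
B: (24 − 32)²/32 = 64/32 = 2.000
C: (63 − 65)²/65 = 4/65 = 0.062
D: (12 − 15)²/15 = 9/15 = 0.600
E: (60 − 45)²/45 = 225/45 = 5.000
F: (34 − 35)²/35 = 1/35 = 0.029
Sum = 7.71

7.71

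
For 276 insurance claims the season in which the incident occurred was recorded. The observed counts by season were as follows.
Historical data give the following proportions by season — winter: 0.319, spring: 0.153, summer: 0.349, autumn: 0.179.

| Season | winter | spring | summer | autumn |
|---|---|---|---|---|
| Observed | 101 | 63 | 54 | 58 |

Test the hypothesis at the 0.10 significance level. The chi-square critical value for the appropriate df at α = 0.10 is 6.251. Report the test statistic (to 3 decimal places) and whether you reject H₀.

32.217; reject

Expected counts E_i = n·p_i: 276×0.319 = 88.044, 276×0.153 = 42.228, 276×0.349 = 96.324, 276×0.179 = 49.404.
winter: (101 − 88.044)²/88.044 = 167.857936/88.044 = 1.9065
spring: (63 − 42.228)²/42.228 = 431.475984/42.228 = 10.2178
summer: (54 − 96.324)²/96.324 = 1791.320976/96.324 = 18.5968
autumn: (58 − 49.404)²/49.404 = 73.891216/49.404 = 1.4957
Sum = 32.217
df = 3. Since 32.217 > 6.251, we reject H₀.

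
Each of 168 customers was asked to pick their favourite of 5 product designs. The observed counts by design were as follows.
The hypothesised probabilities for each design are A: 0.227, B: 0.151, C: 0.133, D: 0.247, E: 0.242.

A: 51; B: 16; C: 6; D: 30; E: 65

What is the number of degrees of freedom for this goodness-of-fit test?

There are k = 5 categories and no parameters were estimated from the data, so df = 5 − 1 = 4.

4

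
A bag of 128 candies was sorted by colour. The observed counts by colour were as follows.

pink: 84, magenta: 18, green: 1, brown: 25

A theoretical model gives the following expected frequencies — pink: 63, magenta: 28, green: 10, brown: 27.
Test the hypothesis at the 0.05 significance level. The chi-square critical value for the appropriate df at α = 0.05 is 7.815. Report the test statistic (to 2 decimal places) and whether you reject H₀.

pink: (84 − 63)²/63 = 441/63 = 7.000
magenta: (18 − 28)²/28 = 100/28 = 3.571
green: (1 − 10)²/10 = 81/10 = 8.100
brown: (25 − 27)²/27 = 4/27 = 0.148
Sum = 18.82
df = 3. Since 18.82 > 7.815, we reject H₀.

18.82; reject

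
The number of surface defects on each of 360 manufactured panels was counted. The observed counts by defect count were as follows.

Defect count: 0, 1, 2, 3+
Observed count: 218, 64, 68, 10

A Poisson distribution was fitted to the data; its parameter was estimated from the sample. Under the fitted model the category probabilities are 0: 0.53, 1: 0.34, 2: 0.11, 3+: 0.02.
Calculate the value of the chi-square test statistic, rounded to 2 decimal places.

53.20

Expected counts E_i = n·p_i: 360×0.53 = 190.8, 360×0.34 = 122.4, 360×0.11 = 39.6, 360×0.02 = 7.2.
cat         O        E   (O−E)²/E
0         218    190.8      3.878
1          64    122.4     27.864
2          68     39.6     20.368
3+         10      7.2      1.089
Sum = 53.20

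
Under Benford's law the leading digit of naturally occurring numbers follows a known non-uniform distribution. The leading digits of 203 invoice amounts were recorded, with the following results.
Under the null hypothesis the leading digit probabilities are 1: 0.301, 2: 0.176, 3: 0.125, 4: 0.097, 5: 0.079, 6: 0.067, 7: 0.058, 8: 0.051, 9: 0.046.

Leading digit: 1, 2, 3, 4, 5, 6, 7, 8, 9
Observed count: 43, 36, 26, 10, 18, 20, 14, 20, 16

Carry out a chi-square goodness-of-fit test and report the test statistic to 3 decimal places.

Expected counts E_i = n·p_i: 203×0.301 = 61.103, 203×0.176 = 35.728, 203×0.125 = 25.375, 203×0.097 = 19.691, 203×0.079 = 16.037, 203×0.067 = 13.601, 203×0.058 = 11.774, 203×0.051 = 10.353, 203×0.046 = 9.338.
cat         O        E   (O−E)²/E
1          43   61.103     5.3634
2          36   35.728     0.0021
3          26   25.375     0.0154
4          10   19.691     4.7695
5          18   16.037     0.2403
6          20   13.601     3.0106
7          14   11.774     0.4208
8          20   10.353     8.9891
9          16    9.338     4.7529
Sum = 27.564

27.564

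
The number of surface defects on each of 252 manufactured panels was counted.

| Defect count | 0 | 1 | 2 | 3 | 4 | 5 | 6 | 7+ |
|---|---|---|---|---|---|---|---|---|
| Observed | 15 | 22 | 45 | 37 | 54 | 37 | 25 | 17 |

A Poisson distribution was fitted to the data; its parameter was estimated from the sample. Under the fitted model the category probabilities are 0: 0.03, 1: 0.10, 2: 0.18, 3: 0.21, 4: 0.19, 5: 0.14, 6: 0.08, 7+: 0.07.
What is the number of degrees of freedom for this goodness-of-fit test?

6

There are k = 8 categories and 1 parameter estimated from the data, so df = 8 − 1 − 1 = 6.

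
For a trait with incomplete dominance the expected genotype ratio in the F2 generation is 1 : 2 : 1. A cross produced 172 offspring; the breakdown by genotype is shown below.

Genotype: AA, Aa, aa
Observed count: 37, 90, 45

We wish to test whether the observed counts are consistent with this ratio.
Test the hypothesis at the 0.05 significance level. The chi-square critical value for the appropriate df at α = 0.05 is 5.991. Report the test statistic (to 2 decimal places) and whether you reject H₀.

1.12; do not reject

Ratio total = 4. Expected counts: 172×1/4 = 43, 172×2/4 = 86, 172×1/4 = 43.
χ² = (37−43)²/43 + (90−86)²/86 + (45−43)²/43
   = 0.837 + 0.186 + 0.093
Sum = 1.12
df = 2. Since 1.12 < 5.991, we do not reject H₀.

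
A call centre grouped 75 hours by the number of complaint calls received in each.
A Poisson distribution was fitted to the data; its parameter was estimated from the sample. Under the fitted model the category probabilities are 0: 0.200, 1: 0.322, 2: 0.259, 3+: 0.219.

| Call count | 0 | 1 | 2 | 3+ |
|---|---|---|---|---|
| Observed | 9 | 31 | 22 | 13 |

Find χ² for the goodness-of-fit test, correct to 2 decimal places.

Expected counts E_i = n·p_i: 75×0.200 = 15, 75×0.322 = 24.15, 75×0.259 = 19.425, 75×0.219 = 16.425.
cat         O        E   (O−E)²/E
0           9       15      2.400
1          31    24.15      1.943
2          22   19.425      0.341
3+         13   16.425      0.714
Sum = 5.40

5.40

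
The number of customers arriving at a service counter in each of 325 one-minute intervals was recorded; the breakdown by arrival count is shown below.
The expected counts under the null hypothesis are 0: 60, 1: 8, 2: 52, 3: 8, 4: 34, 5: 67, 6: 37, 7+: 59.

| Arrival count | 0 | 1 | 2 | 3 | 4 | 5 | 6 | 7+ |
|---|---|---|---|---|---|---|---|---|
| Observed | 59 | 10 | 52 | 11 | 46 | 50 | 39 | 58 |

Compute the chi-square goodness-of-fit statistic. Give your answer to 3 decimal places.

χ² = (59−60)²/60 + (10−8)²/8 + (52−52)²/52 + (11−8)²/8 + (46−34)²/34 + (50−67)²/67 + (39−37)²/37 + (58−59)²/59
   = 0.0167 + 0.5000 + 0.0000 + 1.1250 + 4.2353 + 4.3134 + 0.1081 + 0.0169
Sum = 10.315

10.315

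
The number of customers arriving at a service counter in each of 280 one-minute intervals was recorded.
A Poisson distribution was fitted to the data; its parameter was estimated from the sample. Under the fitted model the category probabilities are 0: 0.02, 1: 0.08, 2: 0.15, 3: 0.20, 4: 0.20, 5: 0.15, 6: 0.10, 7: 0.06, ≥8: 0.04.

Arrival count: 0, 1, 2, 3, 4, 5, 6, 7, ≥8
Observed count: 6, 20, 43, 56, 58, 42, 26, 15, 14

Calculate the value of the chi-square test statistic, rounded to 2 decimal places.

1.42

Expected counts E_i = n·p_i: 280×0.02 = 5.6, 280×0.08 = 22.4, 280×0.15 = 42, 280×0.20 = 56, 280×0.20 = 56, 280×0.15 = 42, 280×0.10 = 28, 280×0.06 = 16.8, 280×0.04 = 11.2.
cat         O        E   (O−E)²/E
0           6      5.6      0.029
1          20     22.4      0.257
2          43       42      0.024
3          56       56      0.000
4          58       56      0.071
5          42       42      0.000
6          26       28      0.143
7          15     16.8      0.193
≥8         14     11.2      0.700
Sum = 1.42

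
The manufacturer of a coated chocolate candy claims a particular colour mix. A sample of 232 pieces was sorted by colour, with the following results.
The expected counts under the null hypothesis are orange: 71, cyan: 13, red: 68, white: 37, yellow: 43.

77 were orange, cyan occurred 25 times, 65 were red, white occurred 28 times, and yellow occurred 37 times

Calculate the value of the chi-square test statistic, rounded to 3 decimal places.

orange: (77 − 71)²/71 = 36/71 = 0.5070
cyan: (25 − 13)²/13 = 144/13 = 11.0769
red: (65 − 68)²/68 = 9/68 = 0.1324
white: (28 − 37)²/37 = 81/37 = 2.1892
yellow: (37 − 43)²/43 = 36/43 = 0.8372
Sum = 14.743

14.743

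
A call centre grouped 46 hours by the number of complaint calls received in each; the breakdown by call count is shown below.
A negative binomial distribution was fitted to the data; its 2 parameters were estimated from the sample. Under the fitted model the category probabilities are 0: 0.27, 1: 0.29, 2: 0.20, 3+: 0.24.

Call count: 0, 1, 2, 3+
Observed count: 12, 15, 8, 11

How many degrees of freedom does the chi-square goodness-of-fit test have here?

There are k = 4 categories and 2 parameters estimated from the data, so df = 4 − 1 − 2 = 1.

1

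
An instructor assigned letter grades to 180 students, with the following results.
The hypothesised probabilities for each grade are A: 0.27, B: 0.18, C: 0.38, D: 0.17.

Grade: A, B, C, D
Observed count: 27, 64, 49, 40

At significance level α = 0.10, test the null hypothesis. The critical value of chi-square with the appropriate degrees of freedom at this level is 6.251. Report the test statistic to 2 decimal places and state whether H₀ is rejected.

Expected counts E_i = n·p_i: 180×0.27 = 48.6, 180×0.18 = 32.4, 180×0.38 = 68.4, 180×0.17 = 30.6.
cat         O        E   (O−E)²/E
A          27     48.6      9.600
B          64     32.4     30.820
C          49     68.4      5.502
D          40     30.6      2.888
Sum = 48.81
df = 3. Since 48.81 > 6.251, we reject H₀.

48.81; reject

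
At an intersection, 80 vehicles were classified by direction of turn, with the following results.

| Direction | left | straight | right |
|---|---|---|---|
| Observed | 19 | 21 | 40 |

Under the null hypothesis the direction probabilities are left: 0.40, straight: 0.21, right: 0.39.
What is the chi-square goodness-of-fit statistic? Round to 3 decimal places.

Expected counts E_i = n·p_i: 80×0.40 = 32, 80×0.21 = 16.8, 80×0.39 = 31.2.
left: (19 − 32)²/32 = 169/32 = 5.2813
straight: (21 − 16.8)²/16.8 = 17.64/16.8 = 1.0500
right: (40 − 31.2)²/31.2 = 77.44/31.2 = 2.4821
Sum = 8.813

8.813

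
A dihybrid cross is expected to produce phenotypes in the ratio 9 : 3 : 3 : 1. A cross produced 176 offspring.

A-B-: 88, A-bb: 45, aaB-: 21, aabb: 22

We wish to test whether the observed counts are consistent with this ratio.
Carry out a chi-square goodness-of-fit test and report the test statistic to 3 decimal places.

20.949

Ratio total = 16. Expected counts: 176×9/16 = 99, 176×3/16 = 33, 176×3/16 = 33, 176×1/16 = 11.
A-B-: (88 − 99)²/99 = 121/99 = 1.2222
A-bb: (45 − 33)²/33 = 144/33 = 4.3636
aaB-: (21 − 33)²/33 = 144/33 = 4.3636
aabb: (22 − 11)²/11 = 121/11 = 11.0000
Sum = 20.949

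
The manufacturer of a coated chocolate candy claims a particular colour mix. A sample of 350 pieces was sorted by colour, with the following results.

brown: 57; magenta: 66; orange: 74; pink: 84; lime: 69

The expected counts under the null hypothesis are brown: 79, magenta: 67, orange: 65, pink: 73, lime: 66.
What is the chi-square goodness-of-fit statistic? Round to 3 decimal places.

9.182

brown: (57 − 79)²/79 = 484/79 = 6.1266
magenta: (66 − 67)²/67 = 1/67 = 0.0149
orange: (74 − 65)²/65 = 81/65 = 1.2462
pink: (84 − 73)²/73 = 121/73 = 1.6575
lime: (69 − 66)²/66 = 9/66 = 0.1364
Sum = 9.182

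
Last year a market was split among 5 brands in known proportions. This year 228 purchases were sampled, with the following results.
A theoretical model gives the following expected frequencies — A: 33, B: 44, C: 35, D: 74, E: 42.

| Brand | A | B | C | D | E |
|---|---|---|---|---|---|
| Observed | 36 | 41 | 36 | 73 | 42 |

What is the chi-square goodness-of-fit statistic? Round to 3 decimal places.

0.519

cat         O        E   (O−E)²/E
A          36       33     0.2727
B          41       44     0.2045
C          36       35     0.0286
D          73       74     0.0135
E          42       42     0.0000
Sum = 0.519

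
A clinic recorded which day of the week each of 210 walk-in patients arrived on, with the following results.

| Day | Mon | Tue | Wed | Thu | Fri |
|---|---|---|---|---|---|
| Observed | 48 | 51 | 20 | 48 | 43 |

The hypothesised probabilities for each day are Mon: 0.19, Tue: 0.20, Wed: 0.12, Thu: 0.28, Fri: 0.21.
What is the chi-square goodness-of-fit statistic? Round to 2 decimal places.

Expected counts E_i = n·p_i: 210×0.19 = 39.9, 210×0.20 = 42, 210×0.12 = 25.2, 210×0.28 = 58.8, 210×0.21 = 44.1.
Mon: (48 − 39.9)²/39.9 = 65.61/39.9 = 1.644
Tue: (51 − 42)²/42 = 81/42 = 1.929
Wed: (20 − 25.2)²/25.2 = 27.04/25.2 = 1.073
Thu: (48 − 58.8)²/58.8 = 116.64/58.8 = 1.984
Fri: (43 − 44.1)²/44.1 = 1.21/44.1 = 0.027
Sum = 6.66

6.66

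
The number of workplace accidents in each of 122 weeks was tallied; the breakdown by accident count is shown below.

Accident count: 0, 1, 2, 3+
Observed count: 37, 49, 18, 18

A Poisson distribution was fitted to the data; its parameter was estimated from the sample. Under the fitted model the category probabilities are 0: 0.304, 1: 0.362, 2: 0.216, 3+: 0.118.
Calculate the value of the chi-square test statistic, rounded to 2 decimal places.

4.08

Expected counts E_i = n·p_i: 122×0.304 = 37.088, 122×0.362 = 44.164, 122×0.216 = 26.352, 122×0.118 = 14.396.
χ² = (37−37.088)²/37.088 + (49−44.164)²/44.164 + (18−26.352)²/26.352 + (18−14.396)²/14.396
   = 0.000 + 0.530 + 2.647 + 0.902
Sum = 4.08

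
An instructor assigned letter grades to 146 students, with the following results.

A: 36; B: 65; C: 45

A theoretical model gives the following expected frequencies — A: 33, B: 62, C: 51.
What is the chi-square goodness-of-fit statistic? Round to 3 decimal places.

1.124

A: (36 − 33)²/33 = 9/33 = 0.2727
B: (65 − 62)²/62 = 9/62 = 0.1452
C: (45 − 51)²/51 = 36/51 = 0.7059
Sum = 1.124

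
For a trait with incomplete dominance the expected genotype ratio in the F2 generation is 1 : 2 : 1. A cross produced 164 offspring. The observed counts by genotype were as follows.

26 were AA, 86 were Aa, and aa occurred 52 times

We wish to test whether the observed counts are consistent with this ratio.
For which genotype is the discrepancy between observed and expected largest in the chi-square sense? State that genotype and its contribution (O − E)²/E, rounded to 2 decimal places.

Ratio total = 4. Expected counts: 164×1/4 = 41, 164×2/4 = 82, 164×1/4 = 41.
χ² = (26−41)²/41 + (86−82)²/82 + (52−41)²/41
   = 5.488 + 0.195 + 2.951
The largest term is for AA: 5.49.

AA, 5.49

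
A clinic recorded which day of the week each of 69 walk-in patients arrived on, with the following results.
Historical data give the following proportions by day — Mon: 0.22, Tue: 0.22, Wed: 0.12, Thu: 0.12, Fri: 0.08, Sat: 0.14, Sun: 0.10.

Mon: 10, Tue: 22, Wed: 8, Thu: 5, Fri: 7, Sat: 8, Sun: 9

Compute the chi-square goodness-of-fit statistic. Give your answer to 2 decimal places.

7.46

Expected counts E_i = n·p_i: 69×0.22 = 15.18, 69×0.22 = 15.18, 69×0.12 = 8.28, 69×0.12 = 8.28, 69×0.08 = 5.52, 69×0.14 = 9.66, 69×0.10 = 6.9.
χ² = (10−15.18)²/15.18 + (22−15.18)²/15.18 + (8−8.28)²/8.28 + (5−8.28)²/8.28 + (7−5.52)²/5.52 + (8−9.66)²/9.66 + (9−6.9)²/6.9
   = 1.768 + 3.064 + 0.009 + 1.299 + 0.397 + 0.285 + 0.639
Sum = 7.46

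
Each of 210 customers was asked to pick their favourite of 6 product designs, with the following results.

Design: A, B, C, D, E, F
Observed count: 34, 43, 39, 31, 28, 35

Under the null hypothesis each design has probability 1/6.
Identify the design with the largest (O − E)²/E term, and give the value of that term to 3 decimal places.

Expected count for each of the 6 categories: 210/6 = 35.
χ² = (34−35)²/35 + (43−35)²/35 + (39−35)²/35 + (31−35)²/35 + (28−35)²/35 + (35−35)²/35
   = 0.0286 + 1.8286 + 0.4571 + 0.4571 + 1.4000 + 0.0000
The largest term is for B: 1.829.

B, 1.829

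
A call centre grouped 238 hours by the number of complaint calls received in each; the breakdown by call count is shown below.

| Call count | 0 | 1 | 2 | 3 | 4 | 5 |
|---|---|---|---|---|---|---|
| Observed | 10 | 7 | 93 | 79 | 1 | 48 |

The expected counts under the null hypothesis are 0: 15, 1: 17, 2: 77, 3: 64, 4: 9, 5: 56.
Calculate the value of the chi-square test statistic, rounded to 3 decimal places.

22.643

cat         O        E   (O−E)²/E
0          10       15     1.6667
1           7       17     5.8824
2          93       77     3.3247
3          79       64     3.5156
4           1        9     7.1111
5          48       56     1.1429
Sum = 22.643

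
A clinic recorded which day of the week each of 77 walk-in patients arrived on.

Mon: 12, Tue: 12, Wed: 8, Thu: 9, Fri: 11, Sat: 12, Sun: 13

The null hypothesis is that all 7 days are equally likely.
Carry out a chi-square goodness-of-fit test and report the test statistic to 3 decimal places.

Under H₀ each category has probability 1/7, so each expected count is 77/7 = 11.
cat         O        E   (O−E)²/E
Mon        12       11     0.0909
Tue        12       11     0.0909
Wed         8       11     0.8182
Thu         9       11     0.3636
Fri        11       11     0.0000
Sat        12       11     0.0909
Sun        13       11     0.3636
Sum = 1.818

1.818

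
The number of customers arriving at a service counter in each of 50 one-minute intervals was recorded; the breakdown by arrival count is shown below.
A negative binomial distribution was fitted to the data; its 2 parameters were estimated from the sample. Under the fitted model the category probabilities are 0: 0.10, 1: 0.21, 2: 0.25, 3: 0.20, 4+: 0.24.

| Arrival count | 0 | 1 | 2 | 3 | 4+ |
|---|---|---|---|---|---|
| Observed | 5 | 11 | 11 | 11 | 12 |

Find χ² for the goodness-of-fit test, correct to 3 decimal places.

Expected counts E_i = n·p_i: 50×0.10 = 5, 50×0.21 = 10.5, 50×0.25 = 12.5, 50×0.20 = 10, 50×0.24 = 12.
0: (5 − 5)²/5 = 0/5 = 0.0000
1: (11 − 10.5)²/10.5 = 0.25/10.5 = 0.0238
2: (11 − 12.5)²/12.5 = 2.25/12.5 = 0.1800
3: (11 − 10)²/10 = 1/10 = 0.1000
4+: (12 − 12)²/12 = 0/12 = 0.0000
Sum = 0.304

0.304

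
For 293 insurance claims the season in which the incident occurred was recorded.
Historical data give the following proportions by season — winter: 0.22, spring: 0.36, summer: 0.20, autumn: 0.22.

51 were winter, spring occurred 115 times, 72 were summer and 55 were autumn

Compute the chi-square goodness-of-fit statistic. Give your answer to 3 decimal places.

8.122

Expected counts E_i = n·p_i: 293×0.22 = 64.46, 293×0.36 = 105.48, 293×0.20 = 58.6, 293×0.22 = 64.46.
cat         O        E   (O−E)²/E
winter     51    64.46     2.8106
spring    115   105.48     0.8592
summer     72     58.6     3.0642
autumn     55    64.46     1.3883
Sum = 8.122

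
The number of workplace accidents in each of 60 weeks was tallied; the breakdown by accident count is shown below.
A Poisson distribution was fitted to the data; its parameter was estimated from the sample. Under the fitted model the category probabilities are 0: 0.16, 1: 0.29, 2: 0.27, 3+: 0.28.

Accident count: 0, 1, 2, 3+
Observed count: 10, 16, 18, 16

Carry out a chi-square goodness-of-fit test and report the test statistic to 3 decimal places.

0.367

Expected counts E_i = n·p_i: 60×0.16 = 9.6, 60×0.29 = 17.4, 60×0.27 = 16.2, 60×0.28 = 16.8.
χ² = (10−9.6)²/9.6 + (16−17.4)²/17.4 + (18−16.2)²/16.2 + (16−16.8)²/16.8
   = 0.0167 + 0.1126 + 0.2000 + 0.0381
Sum = 0.367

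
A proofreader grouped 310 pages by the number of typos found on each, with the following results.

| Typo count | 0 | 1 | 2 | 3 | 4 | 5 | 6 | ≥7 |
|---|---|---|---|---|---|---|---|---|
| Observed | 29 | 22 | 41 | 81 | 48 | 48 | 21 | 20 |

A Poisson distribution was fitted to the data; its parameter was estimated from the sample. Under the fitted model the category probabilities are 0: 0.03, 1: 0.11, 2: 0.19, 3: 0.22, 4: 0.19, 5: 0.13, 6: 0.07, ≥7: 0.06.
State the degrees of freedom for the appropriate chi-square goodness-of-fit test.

There are k = 8 categories and 1 parameter estimated from the data, so df = 8 − 1 − 1 = 6.

6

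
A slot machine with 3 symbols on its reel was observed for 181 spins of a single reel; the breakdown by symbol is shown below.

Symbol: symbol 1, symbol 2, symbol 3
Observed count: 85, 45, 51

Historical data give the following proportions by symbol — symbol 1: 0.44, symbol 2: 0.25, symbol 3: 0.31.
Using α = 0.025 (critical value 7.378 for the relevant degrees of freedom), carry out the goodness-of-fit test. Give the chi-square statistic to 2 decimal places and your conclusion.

Expected counts E_i = n·p_i: 181×0.44 = 79.64, 181×0.25 = 45.25, 181×0.31 = 56.11.
cat           O        E   (O−E)²/E
symbol 1     85    79.64      0.361
symbol 2     45    45.25      0.001
symbol 3     51    56.11      0.465
Sum = 0.83
df = 2. Since 0.83 < 7.378, we do not reject H₀.

0.83; do not reject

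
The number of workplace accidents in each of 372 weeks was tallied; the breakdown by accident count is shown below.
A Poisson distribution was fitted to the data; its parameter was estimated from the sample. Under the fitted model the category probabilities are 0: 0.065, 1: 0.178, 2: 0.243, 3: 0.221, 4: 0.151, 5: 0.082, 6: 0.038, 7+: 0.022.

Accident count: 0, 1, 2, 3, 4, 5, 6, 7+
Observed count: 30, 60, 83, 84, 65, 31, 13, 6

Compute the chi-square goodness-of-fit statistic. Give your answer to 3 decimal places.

Expected counts E_i = n·p_i: 372×0.065 = 24.18, 372×0.178 = 66.216, 372×0.243 = 90.396, 372×0.221 = 82.212, 372×0.151 = 56.172, 372×0.082 = 30.504, 372×0.038 = 14.136, 372×0.022 = 8.184.
0: (30 − 24.18)²/24.18 = 33.8724/24.18 = 1.4008
1: (60 − 66.216)²/66.216 = 38.638656/66.216 = 0.5835
2: (83 − 90.396)²/90.396 = 54.700816/90.396 = 0.6051
3: (84 − 82.212)²/82.212 = 3.196944/82.212 = 0.0389
4: (65 − 56.172)²/56.172 = 77.933584/56.172 = 1.3874
5: (31 − 30.504)²/30.504 = 0.246016/30.504 = 0.0081
6: (13 − 14.136)²/14.136 = 1.290496/14.136 = 0.0913
7+: (6 − 8.184)²/8.184 = 4.769856/8.184 = 0.5828
Sum = 4.698

4.698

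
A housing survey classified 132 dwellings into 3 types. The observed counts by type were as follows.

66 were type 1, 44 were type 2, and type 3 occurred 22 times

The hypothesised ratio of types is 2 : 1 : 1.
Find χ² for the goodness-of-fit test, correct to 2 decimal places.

7.33

Ratio total = 4. Expected counts: 132×2/4 = 66, 132×1/4 = 33, 132×1/4 = 33.
χ² = (66−66)²/66 + (44−33)²/33 + (22−33)²/33
   = 0.000 + 3.667 + 3.667
Sum = 7.33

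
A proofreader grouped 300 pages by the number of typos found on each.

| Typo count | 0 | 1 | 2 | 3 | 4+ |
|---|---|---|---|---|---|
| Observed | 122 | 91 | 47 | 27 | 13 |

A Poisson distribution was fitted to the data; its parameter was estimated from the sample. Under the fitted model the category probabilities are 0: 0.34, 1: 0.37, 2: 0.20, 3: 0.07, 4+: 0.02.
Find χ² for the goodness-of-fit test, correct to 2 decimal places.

20.22

Expected counts E_i = n·p_i: 300×0.34 = 102, 300×0.37 = 111, 300×0.20 = 60, 300×0.07 = 21, 300×0.02 = 6.
0: (122 − 102)²/102 = 400/102 = 3.922
1: (91 − 111)²/111 = 400/111 = 3.604
2: (47 − 60)²/60 = 169/60 = 2.817
3: (27 − 21)²/21 = 36/21 = 1.714
4+: (13 − 6)²/6 = 49/6 = 8.167
Sum = 20.22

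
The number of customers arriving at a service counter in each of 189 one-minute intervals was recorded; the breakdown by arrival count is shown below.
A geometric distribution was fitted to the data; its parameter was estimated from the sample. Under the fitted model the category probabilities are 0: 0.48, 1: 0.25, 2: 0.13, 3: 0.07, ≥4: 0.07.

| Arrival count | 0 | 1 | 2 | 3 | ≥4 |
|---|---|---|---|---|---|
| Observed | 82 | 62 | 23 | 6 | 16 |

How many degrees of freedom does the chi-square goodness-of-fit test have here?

There are k = 5 categories and 1 parameter estimated from the data, so df = 5 − 1 − 1 = 3.

3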